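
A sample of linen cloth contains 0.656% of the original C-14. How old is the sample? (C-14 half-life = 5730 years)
Age = t½ × log₂(1/ratio) = 41550 years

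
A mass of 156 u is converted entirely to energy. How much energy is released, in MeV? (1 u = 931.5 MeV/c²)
E = mc² = 1.453e5 MeV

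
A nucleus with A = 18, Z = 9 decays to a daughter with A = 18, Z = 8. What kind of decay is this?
ΔA = 0, ΔZ = -1 ⇒ beta-plus decay (β⁺) or electron capture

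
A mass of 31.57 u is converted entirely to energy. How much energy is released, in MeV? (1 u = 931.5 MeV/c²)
E = mc² = 29410 MeV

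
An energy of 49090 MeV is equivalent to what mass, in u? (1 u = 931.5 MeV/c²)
m = E/c² = 52.7 u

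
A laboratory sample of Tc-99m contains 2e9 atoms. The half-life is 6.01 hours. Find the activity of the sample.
A = λN = 2.307e8 decays/hour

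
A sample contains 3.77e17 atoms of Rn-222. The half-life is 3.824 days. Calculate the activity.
A = λN = 6.834e16 decays/day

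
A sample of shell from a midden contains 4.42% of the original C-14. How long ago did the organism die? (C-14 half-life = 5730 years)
Age = t½ × log₂(1/ratio) = 25780 years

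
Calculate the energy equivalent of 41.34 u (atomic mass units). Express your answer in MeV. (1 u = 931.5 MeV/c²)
E = mc² = 38510 MeV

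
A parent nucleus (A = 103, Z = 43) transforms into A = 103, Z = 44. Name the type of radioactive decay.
ΔA = 0, ΔZ = +1 ⇒ beta-minus decay (β⁻)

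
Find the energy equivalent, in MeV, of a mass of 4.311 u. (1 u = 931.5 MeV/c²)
E = mc² = 4016 MeV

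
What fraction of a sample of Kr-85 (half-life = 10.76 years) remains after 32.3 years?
N/N₀ = (1/2)^(t/t½) = 0.1248 = 12.5%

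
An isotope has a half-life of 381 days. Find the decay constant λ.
λ = ln(2)/t½ = 0.001819 day⁻¹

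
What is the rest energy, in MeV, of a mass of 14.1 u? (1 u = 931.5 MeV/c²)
E = mc² = 13130 MeV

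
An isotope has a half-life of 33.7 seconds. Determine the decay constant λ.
λ = ln(2)/t½ = 0.02057 second⁻¹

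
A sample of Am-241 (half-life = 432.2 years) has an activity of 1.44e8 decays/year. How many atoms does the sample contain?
N = A/λ = 8.979e10 atoms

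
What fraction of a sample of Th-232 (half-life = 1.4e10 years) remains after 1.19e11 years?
N/N₀ = (1/2)^(t/t½) = 0.002762 = 0.276%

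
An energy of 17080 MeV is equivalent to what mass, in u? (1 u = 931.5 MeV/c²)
m = E/c² = 18.34 u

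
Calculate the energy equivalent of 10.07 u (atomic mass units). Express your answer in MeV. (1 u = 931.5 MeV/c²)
E = mc² = 9380 MeV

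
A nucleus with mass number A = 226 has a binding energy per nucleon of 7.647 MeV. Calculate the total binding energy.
B.E. = 7.647 × 226 = 1728 MeV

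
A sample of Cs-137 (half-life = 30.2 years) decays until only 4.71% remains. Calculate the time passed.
t = t½ × log₂(N₀/N) = 133.1 years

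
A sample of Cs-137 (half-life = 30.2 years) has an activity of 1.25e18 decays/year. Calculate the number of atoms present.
N = A/λ = 5.446e19 atoms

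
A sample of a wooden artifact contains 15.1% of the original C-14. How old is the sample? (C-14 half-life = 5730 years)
Age = t½ × log₂(1/ratio) = 15630 years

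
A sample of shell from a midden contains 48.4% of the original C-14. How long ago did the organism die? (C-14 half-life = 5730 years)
Age = t½ × log₂(1/ratio) = 5999 years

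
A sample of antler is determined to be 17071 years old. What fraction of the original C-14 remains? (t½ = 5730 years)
N/N₀ = (1/2)^(t/t½) = 0.1268 = 12.7%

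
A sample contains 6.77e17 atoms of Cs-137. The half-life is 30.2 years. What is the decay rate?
A = λN = 1.554e16 decays/year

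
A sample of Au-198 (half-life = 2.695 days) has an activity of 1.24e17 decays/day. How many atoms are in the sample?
N = A/λ = 4.821e17 atoms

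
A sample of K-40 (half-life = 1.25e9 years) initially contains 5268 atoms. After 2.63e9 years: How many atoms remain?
N = N₀(1/2)^(t/t½) = 1225 atoms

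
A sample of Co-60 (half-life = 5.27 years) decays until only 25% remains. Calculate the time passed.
t = t½ × log₂(N₀/N) = 10.54 years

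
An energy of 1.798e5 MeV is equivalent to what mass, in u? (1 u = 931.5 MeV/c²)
m = E/c² = 193 u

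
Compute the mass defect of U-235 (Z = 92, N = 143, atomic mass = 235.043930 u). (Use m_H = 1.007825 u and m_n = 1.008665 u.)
Δm = Z·m_H + N·m_n − M = 1.915 u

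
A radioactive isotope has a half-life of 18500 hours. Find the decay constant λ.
λ = ln(2)/t½ = 3.747e-5 hour⁻¹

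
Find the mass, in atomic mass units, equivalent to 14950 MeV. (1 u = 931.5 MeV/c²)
m = E/c² = 16.05 u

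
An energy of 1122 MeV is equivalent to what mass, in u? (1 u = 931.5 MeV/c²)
m = E/c² = 1.205 u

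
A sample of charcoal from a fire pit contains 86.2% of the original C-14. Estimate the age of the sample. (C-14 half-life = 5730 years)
Age = t½ × log₂(1/ratio) = 1228 years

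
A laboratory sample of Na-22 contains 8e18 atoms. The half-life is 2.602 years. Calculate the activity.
A = λN = 2.131e18 decays/year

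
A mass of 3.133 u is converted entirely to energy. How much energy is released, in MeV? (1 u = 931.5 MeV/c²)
E = mc² = 2918 MeV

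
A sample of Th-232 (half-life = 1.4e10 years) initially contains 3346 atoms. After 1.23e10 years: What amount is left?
N = N₀(1/2)^(t/t½) = 1820 atoms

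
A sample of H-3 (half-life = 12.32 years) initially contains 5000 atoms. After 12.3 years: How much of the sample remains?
N = N₀(1/2)^(t/t½) = 2503 atoms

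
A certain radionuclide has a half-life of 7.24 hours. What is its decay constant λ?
λ = ln(2)/t½ = 0.09574 hour⁻¹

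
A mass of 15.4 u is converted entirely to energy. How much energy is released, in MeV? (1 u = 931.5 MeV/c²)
E = mc² = 14350 MeV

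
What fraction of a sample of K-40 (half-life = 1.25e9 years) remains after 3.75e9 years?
N/N₀ = (1/2)^(t/t½) = 0.125 = 12.5%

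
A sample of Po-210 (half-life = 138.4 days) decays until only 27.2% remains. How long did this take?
t = t½ × log₂(N₀/N) = 260 days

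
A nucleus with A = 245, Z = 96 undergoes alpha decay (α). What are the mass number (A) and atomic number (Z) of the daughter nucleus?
Daughter: A = 241, Z = 94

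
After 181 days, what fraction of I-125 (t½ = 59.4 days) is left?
N/N₀ = (1/2)^(t/t½) = 0.121 = 12.1%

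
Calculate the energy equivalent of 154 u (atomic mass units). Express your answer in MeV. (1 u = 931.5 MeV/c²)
E = mc² = 1.435e5 MeV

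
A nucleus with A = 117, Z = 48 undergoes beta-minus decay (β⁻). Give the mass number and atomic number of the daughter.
Daughter: A = 117, Z = 49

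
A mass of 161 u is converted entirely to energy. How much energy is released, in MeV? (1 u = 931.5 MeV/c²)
E = mc² = 1.5e5 MeV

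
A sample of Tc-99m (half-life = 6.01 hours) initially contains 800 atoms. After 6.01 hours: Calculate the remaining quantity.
N = N₀(1/2)^(t/t½) = 400 atoms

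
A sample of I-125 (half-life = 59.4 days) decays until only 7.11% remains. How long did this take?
t = t½ × log₂(N₀/N) = 226.6 days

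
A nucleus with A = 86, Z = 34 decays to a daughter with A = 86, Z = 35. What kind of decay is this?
ΔA = 0, ΔZ = +1 ⇒ beta-minus decay (β⁻)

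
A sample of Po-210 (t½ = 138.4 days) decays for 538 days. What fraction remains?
N/N₀ = (1/2)^(t/t½) = 0.06758 = 6.76%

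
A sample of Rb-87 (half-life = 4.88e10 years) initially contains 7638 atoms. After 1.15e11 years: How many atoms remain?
N = N₀(1/2)^(t/t½) = 1491 atoms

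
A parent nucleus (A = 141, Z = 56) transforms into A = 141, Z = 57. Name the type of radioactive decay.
ΔA = 0, ΔZ = +1 ⇒ beta-minus decay (β⁻)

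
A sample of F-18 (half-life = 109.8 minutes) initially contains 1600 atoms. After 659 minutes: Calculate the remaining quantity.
N = N₀(1/2)^(t/t½) = 24.97 atoms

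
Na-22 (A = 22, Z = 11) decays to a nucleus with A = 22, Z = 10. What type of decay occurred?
ΔA = 0, ΔZ = -1 ⇒ beta-plus decay (β⁺) or electron capture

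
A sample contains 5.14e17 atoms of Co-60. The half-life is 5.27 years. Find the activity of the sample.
A = λN = 6.76e16 decays/year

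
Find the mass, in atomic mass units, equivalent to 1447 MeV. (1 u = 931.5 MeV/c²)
m = E/c² = 1.553 u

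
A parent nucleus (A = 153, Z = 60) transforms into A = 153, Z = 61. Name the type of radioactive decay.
ΔA = 0, ΔZ = +1 ⇒ beta-minus decay (β⁻)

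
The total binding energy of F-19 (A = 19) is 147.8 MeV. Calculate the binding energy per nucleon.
B.E./A = 147.8/19 = 7.779 MeV/nucleon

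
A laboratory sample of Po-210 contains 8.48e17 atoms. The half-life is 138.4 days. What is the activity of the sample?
A = λN = 4.247e15 decays/day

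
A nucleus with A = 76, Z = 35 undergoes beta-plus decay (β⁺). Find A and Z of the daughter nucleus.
Daughter: A = 76, Z = 34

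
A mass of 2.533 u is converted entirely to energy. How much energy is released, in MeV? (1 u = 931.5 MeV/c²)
E = mc² = 2359 MeV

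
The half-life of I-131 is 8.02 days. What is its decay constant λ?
λ = ln(2)/t½ = 0.08643 day⁻¹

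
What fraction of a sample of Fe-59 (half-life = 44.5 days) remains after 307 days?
N/N₀ = (1/2)^(t/t½) = 0.00838 = 0.838%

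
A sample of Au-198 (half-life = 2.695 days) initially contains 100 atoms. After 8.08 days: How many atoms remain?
N = N₀(1/2)^(t/t½) = 12.52 atoms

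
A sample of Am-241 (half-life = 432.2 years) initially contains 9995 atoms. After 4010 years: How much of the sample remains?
N = N₀(1/2)^(t/t½) = 16.1 atoms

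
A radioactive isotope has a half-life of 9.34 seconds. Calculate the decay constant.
λ = ln(2)/t½ = 0.07421 second⁻¹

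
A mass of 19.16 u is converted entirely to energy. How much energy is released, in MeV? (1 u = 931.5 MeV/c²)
E = mc² = 17850 MeV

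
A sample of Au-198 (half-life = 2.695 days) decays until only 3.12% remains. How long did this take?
t = t½ × log₂(N₀/N) = 13.48 days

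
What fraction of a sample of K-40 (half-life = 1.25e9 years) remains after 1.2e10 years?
N/N₀ = (1/2)^(t/t½) = 0.001289 = 0.129%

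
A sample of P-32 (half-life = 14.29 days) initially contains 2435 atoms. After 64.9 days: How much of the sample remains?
N = N₀(1/2)^(t/t½) = 104.6 atoms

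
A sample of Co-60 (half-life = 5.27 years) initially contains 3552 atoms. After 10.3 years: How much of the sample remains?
N = N₀(1/2)^(t/t½) = 916.5 atoms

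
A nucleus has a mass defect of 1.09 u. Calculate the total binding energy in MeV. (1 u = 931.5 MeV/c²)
B.E. = Δm × 931.5 = 1015 MeV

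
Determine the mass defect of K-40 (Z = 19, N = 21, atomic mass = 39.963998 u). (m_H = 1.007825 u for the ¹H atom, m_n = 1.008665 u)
Δm = Z·m_H + N·m_n − M = 0.3666 u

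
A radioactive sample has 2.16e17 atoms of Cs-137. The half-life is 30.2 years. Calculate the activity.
A = λN = 4.958e15 decays/year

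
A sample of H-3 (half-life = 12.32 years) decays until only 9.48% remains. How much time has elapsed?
t = t½ × log₂(N₀/N) = 41.88 years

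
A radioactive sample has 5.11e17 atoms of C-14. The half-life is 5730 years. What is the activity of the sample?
A = λN = 6.181e13 decays/year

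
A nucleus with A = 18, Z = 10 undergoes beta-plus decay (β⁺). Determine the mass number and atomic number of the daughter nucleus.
Daughter: A = 18, Z = 9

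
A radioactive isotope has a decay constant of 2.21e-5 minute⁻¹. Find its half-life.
t½ = ln(2)/λ = 31360 minutes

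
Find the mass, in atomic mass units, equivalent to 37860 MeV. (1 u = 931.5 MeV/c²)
m = E/c² = 40.64 u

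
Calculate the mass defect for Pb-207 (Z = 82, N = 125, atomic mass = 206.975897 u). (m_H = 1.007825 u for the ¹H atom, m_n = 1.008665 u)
Δm = Z·m_H + N·m_n − M = 1.749 u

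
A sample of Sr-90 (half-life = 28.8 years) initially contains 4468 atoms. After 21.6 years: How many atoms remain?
N = N₀(1/2)^(t/t½) = 2657 atoms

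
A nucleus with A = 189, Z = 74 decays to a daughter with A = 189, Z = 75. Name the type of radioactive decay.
ΔA = 0, ΔZ = +1 ⇒ beta-minus decay (β⁻)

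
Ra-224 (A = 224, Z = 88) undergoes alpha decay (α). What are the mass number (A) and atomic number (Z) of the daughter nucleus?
Daughter: A = 220, Z = 86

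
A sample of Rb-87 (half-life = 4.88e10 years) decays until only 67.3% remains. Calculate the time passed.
t = t½ × log₂(N₀/N) = 2.788e10 years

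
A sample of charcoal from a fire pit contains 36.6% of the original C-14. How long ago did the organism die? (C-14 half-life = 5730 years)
Age = t½ × log₂(1/ratio) = 8309 years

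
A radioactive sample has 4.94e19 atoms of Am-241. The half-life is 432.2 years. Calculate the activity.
A = λN = 7.923e16 decays/year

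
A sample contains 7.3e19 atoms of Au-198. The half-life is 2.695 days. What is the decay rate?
A = λN = 1.878e19 decays/day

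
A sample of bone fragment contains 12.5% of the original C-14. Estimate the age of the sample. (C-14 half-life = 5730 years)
Age = t½ × log₂(1/ratio) = 17190 years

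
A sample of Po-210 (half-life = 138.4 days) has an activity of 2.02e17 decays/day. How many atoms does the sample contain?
N = A/λ = 4.033e19 atoms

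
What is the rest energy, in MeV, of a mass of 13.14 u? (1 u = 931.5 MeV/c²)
E = mc² = 12240 MeV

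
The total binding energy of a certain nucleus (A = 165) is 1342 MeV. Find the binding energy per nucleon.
B.E./A = 1342/165 = 8.133 MeV/nucleon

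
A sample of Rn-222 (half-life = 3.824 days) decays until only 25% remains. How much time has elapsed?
t = t½ × log₂(N₀/N) = 7.648 days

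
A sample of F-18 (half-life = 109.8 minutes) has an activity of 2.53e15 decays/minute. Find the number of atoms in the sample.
N = A/λ = 4.008e17 atoms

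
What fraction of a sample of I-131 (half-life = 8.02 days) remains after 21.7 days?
N/N₀ = (1/2)^(t/t½) = 0.1533 = 15.3%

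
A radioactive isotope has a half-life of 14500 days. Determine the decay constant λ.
λ = ln(2)/t½ = 4.78e-5 day⁻¹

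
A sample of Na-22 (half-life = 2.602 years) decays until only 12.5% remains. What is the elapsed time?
t = t½ × log₂(N₀/N) = 7.806 years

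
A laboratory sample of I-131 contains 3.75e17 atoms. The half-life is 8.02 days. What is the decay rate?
A = λN = 3.241e16 decays/day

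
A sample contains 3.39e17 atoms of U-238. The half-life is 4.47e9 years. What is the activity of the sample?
A = λN = 5.257e7 decays/year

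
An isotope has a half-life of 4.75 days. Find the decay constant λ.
λ = ln(2)/t½ = 0.1459 day⁻¹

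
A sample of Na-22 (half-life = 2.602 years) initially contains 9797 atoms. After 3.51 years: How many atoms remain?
N = N₀(1/2)^(t/t½) = 3846 atoms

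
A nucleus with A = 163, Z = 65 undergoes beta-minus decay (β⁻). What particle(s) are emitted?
β⁻: electron (e⁻) + antineutrino (ν̄ₑ)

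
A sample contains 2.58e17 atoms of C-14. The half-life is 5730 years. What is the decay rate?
A = λN = 3.121e13 decays/year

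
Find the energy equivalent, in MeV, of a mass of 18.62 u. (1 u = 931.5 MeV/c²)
E = mc² = 17340 MeV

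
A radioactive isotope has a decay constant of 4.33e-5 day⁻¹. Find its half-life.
t½ = ln(2)/λ = 16010 days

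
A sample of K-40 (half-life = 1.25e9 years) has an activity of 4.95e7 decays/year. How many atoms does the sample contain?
N = A/λ = 8.927e16 atoms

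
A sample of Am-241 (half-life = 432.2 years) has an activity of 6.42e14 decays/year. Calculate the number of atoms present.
N = A/λ = 4.003e17 atoms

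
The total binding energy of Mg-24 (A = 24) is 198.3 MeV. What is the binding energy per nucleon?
B.E./A = 198.3/24 = 8.263 MeV/nucleon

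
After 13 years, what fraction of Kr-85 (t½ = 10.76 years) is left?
N/N₀ = (1/2)^(t/t½) = 0.4328 = 43.3%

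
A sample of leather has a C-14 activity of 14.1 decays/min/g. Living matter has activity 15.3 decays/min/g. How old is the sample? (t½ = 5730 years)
Age = t½ × log₂(A₀/A) = 675.2 years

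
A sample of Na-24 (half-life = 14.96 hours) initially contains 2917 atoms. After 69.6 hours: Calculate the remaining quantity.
N = N₀(1/2)^(t/t½) = 116 atoms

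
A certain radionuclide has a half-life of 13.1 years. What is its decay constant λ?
λ = ln(2)/t½ = 0.05291 year⁻¹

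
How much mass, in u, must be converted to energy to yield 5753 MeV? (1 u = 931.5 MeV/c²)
m = E/c² = 6.176 u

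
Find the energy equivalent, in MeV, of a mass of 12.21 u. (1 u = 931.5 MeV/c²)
E = mc² = 11370 MeV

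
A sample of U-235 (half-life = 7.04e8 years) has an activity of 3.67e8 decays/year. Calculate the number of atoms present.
N = A/λ = 3.727e17 atoms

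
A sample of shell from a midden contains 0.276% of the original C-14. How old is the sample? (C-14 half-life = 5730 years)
Age = t½ × log₂(1/ratio) = 48710 years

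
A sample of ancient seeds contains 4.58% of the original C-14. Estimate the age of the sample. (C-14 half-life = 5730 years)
Age = t½ × log₂(1/ratio) = 25490 years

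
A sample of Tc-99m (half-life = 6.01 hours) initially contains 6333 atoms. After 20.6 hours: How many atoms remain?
N = N₀(1/2)^(t/t½) = 588.6 atoms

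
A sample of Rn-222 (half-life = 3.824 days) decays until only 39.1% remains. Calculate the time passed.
t = t½ × log₂(N₀/N) = 5.181 days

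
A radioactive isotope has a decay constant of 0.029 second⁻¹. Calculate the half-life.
t½ = ln(2)/λ = 23.9 seconds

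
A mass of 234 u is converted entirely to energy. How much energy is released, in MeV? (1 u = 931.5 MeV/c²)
E = mc² = 2.18e5 MeV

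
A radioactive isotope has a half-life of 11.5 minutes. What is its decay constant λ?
λ = ln(2)/t½ = 0.06027 minute⁻¹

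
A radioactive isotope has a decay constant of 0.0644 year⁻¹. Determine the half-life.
t½ = ln(2)/λ = 10.76 years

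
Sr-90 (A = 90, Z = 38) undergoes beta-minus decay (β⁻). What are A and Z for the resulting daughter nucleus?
Daughter: A = 90, Z = 39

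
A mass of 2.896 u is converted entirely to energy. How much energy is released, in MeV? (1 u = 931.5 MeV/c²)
E = mc² = 2698 MeV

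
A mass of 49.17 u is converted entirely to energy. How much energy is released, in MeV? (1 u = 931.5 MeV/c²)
E = mc² = 45800 MeV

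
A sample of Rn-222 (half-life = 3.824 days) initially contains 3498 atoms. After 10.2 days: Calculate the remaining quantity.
N = N₀(1/2)^(t/t½) = 550.6 atoms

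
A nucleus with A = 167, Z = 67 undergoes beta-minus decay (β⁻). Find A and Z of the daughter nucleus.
Daughter: A = 167, Z = 68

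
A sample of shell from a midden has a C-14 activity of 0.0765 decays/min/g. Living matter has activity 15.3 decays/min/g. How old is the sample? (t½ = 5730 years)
Age = t½ × log₂(A₀/A) = 43800 years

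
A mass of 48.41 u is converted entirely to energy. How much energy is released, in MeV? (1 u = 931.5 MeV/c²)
E = mc² = 45090 MeV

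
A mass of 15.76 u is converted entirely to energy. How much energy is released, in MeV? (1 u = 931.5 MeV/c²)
E = mc² = 14680 MeV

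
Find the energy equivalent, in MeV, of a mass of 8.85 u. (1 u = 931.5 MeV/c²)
E = mc² = 8244 MeV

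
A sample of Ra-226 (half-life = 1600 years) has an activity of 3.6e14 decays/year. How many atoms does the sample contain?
N = A/λ = 8.31e17 atoms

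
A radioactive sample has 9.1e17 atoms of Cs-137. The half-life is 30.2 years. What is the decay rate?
A = λN = 2.089e16 decays/year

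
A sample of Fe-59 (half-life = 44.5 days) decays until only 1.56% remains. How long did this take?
t = t½ × log₂(N₀/N) = 267.1 days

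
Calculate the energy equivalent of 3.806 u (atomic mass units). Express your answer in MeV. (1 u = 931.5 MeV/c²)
E = mc² = 3545 MeV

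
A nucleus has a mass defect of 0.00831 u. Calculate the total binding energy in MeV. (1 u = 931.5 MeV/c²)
B.E. = Δm × 931.5 = 7.741 MeV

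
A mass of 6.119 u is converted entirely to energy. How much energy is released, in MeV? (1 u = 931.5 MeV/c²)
E = mc² = 5700 MeV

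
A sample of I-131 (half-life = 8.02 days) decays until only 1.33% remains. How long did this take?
t = t½ × log₂(N₀/N) = 49.98 days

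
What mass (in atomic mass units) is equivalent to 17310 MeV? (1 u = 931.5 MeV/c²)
m = E/c² = 18.58 u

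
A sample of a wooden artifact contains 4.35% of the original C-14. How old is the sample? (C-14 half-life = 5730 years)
Age = t½ × log₂(1/ratio) = 25920 years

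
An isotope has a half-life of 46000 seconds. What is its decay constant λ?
λ = ln(2)/t½ = 1.507e-5 second⁻¹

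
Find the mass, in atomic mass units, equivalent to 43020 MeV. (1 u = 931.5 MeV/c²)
m = E/c² = 46.18 u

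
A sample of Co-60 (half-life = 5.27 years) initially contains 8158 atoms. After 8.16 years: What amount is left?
N = N₀(1/2)^(t/t½) = 2789 atoms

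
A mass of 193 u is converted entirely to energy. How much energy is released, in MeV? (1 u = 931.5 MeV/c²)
E = mc² = 1.798e5 MeV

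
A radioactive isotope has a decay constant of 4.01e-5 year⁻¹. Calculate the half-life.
t½ = ln(2)/λ = 17290 years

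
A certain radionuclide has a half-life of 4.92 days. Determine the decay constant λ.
λ = ln(2)/t½ = 0.1409 day⁻¹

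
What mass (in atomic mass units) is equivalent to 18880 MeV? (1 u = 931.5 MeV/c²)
m = E/c² = 20.27 u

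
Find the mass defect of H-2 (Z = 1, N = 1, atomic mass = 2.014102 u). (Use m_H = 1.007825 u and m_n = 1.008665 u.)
Δm = Z·m_H + N·m_n − M = 0.002388 u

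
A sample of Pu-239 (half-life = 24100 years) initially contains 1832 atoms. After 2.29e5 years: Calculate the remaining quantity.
N = N₀(1/2)^(t/t½) = 2.526 atoms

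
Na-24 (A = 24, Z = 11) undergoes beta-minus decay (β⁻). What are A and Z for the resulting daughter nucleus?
Daughter: A = 24, Z = 12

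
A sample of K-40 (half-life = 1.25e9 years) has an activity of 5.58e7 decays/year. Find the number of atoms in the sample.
N = A/λ = 1.006e17 atoms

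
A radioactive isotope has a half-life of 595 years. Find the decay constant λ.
λ = ln(2)/t½ = 0.001165 year⁻¹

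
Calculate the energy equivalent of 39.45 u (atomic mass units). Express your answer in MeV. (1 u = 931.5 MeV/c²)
E = mc² = 36750 MeV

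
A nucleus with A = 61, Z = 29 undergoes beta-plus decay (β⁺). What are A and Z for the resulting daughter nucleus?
Daughter: A = 61, Z = 28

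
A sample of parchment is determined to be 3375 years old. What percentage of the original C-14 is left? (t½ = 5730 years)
N/N₀ = (1/2)^(t/t½) = 0.6648 = 66.5%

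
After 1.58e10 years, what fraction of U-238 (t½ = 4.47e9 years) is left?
N/N₀ = (1/2)^(t/t½) = 0.08629 = 8.63%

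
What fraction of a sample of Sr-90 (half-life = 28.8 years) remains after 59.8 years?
N/N₀ = (1/2)^(t/t½) = 0.2371 = 23.7%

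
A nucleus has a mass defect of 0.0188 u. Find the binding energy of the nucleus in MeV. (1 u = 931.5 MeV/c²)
B.E. = Δm × 931.5 = 17.51 MeV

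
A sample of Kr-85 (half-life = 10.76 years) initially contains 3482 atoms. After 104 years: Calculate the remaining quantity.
N = N₀(1/2)^(t/t½) = 4.288 atoms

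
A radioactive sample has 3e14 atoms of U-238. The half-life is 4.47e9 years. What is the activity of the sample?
A = λN = 46520 decays/year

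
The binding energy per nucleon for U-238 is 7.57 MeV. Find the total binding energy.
B.E. = 7.57 × 238 = 1802 MeV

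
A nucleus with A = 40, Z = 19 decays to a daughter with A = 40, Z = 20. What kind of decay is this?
ΔA = 0, ΔZ = +1 ⇒ beta-minus decay (β⁻)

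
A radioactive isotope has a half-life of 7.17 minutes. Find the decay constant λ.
λ = ln(2)/t½ = 0.09667 minute⁻¹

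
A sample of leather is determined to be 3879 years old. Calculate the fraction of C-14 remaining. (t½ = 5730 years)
N/N₀ = (1/2)^(t/t½) = 0.6255 = 62.5%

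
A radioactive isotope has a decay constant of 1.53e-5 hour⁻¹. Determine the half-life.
t½ = ln(2)/λ = 45300 hours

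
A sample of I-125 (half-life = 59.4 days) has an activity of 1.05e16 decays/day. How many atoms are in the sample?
N = A/λ = 8.998e17 atoms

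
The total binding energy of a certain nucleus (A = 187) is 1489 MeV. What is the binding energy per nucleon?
B.E./A = 1489/187 = 7.963 MeV/nucleon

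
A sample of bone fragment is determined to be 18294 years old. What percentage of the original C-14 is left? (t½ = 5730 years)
N/N₀ = (1/2)^(t/t½) = 0.1094 = 10.9%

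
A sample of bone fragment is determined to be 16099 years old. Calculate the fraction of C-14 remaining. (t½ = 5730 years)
N/N₀ = (1/2)^(t/t½) = 0.1426 = 14.3%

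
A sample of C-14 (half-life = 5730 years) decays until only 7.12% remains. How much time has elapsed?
t = t½ × log₂(N₀/N) = 21840 years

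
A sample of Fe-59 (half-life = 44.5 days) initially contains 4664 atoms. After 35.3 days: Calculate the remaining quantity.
N = N₀(1/2)^(t/t½) = 2691 atoms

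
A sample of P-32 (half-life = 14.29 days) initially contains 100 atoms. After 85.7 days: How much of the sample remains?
N = N₀(1/2)^(t/t½) = 1.566 atoms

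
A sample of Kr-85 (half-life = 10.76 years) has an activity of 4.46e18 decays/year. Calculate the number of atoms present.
N = A/λ = 6.923e19 atoms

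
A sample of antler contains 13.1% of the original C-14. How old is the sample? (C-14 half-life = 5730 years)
Age = t½ × log₂(1/ratio) = 16800 years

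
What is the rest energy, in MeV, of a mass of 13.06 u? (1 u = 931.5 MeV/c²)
E = mc² = 12170 MeV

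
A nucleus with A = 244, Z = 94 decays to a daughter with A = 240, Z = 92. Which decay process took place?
ΔA = -4, ΔZ = -2 ⇒ alpha decay (α)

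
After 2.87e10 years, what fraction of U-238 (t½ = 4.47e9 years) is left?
N/N₀ = (1/2)^(t/t½) = 0.01167 = 1.17%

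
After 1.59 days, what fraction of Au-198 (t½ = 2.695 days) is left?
N/N₀ = (1/2)^(t/t½) = 0.6644 = 66.4%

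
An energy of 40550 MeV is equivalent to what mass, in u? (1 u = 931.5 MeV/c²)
m = E/c² = 43.53 u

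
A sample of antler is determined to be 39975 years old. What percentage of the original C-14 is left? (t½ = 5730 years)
N/N₀ = (1/2)^(t/t½) = 0.007941 = 0.794%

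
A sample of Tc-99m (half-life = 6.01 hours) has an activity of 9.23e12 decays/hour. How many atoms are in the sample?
N = A/λ = 8.003e13 atoms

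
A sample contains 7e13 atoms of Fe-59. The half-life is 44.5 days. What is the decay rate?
A = λN = 1.09e12 decays/day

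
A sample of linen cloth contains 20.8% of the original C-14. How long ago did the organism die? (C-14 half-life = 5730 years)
Age = t½ × log₂(1/ratio) = 12980 years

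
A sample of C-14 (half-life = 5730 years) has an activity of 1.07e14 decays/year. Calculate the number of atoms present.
N = A/λ = 8.845e17 atoms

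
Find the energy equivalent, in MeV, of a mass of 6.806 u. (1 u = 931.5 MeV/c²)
E = mc² = 6340 MeV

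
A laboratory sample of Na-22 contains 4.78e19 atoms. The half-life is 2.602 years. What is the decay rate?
A = λN = 1.273e19 decays/year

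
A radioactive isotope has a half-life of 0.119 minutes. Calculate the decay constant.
λ = ln(2)/t½ = 5.825 minute⁻¹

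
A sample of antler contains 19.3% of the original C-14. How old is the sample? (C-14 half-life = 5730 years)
Age = t½ × log₂(1/ratio) = 13600 years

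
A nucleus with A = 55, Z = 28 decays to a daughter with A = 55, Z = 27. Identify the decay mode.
ΔA = 0, ΔZ = -1 ⇒ beta-plus decay (β⁺) or electron capture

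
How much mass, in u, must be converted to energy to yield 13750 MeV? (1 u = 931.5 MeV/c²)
m = E/c² = 14.76 u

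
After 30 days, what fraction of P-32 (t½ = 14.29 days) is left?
N/N₀ = (1/2)^(t/t½) = 0.2334 = 23.3%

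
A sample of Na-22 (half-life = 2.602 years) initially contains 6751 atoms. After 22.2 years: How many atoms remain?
N = N₀(1/2)^(t/t½) = 18.24 atoms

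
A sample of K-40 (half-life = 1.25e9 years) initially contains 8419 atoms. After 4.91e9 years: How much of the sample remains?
N = N₀(1/2)^(t/t½) = 553.1 atoms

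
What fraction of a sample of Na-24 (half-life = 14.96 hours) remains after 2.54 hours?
N/N₀ = (1/2)^(t/t½) = 0.889 = 88.9%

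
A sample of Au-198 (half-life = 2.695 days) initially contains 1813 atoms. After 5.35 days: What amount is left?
N = N₀(1/2)^(t/t½) = 457.9 atoms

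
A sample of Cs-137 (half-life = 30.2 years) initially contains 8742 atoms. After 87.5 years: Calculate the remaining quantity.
N = N₀(1/2)^(t/t½) = 1173 atoms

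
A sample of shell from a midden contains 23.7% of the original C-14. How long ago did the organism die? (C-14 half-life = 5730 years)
Age = t½ × log₂(1/ratio) = 11900 years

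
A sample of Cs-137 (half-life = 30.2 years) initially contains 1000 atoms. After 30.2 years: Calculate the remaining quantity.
N = N₀(1/2)^(t/t½) = 500 atoms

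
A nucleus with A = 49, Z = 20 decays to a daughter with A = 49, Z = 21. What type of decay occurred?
ΔA = 0, ΔZ = +1 ⇒ beta-minus decay (β⁻)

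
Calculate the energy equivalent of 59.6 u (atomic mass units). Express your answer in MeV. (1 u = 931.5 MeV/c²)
E = mc² = 55520 MeV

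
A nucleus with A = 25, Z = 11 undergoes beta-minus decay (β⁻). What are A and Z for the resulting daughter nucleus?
Daughter: A = 25, Z = 12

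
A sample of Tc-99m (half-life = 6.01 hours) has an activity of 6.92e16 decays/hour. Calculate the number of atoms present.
N = A/λ = 6e17 atoms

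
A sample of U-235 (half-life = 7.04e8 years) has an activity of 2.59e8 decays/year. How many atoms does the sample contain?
N = A/λ = 2.631e17 atoms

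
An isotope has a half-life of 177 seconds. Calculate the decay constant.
λ = ln(2)/t½ = 0.003916 second⁻¹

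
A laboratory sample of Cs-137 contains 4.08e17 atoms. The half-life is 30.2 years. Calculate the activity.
A = λN = 9.364e15 decays/year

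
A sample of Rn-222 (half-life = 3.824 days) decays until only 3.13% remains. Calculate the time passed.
t = t½ × log₂(N₀/N) = 19.11 days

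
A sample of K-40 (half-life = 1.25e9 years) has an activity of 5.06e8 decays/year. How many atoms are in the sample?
N = A/λ = 9.125e17 atoms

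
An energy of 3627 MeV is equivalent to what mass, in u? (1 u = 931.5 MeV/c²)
m = E/c² = 3.894 u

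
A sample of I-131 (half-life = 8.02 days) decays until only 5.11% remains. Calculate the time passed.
t = t½ × log₂(N₀/N) = 34.41 days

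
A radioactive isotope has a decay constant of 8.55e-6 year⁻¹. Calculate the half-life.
t½ = ln(2)/λ = 81070 years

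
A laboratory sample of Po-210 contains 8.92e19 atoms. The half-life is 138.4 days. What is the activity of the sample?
A = λN = 4.467e17 decays/day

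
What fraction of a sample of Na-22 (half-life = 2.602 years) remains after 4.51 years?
N/N₀ = (1/2)^(t/t½) = 0.3008 = 30.1%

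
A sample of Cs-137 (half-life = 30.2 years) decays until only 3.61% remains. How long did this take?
t = t½ × log₂(N₀/N) = 144.7 years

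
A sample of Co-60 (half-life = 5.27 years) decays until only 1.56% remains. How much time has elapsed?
t = t½ × log₂(N₀/N) = 31.63 years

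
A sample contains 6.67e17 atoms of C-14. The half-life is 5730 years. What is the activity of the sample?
A = λN = 8.069e13 decays/year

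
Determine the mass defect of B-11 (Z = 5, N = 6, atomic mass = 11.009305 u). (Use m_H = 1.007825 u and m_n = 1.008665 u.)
Δm = Z·m_H + N·m_n − M = 0.08181 u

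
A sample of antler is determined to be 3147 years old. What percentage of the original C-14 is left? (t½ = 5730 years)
N/N₀ = (1/2)^(t/t½) = 0.6834 = 68.3%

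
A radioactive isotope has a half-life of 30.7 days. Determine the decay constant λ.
λ = ln(2)/t½ = 0.02258 day⁻¹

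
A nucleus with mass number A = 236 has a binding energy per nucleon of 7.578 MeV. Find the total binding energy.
B.E. = 7.578 × 236 = 1788 MeV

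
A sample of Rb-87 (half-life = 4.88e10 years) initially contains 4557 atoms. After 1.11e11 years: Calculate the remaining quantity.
N = N₀(1/2)^(t/t½) = 941.8 atoms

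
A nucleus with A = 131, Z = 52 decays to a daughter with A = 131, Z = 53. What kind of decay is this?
ΔA = 0, ΔZ = +1 ⇒ beta-minus decay (β⁻)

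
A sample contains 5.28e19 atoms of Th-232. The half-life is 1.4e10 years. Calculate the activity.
A = λN = 2.614e9 decays/year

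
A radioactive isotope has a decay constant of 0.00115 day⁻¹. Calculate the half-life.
t½ = ln(2)/λ = 602.7 days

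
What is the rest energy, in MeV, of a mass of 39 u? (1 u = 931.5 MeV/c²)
E = mc² = 36330 MeV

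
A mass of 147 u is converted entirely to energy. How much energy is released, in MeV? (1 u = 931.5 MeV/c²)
E = mc² = 1.369e5 MeV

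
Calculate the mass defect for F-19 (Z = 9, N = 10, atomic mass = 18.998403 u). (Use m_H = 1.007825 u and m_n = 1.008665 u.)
Δm = Z·m_H + N·m_n − M = 0.1587 u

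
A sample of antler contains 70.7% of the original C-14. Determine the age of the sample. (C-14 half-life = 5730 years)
Age = t½ × log₂(1/ratio) = 2866 years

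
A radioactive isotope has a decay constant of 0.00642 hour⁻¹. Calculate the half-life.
t½ = ln(2)/λ = 108 hours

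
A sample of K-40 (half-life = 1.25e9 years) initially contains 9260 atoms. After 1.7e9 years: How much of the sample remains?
N = N₀(1/2)^(t/t½) = 3608 atoms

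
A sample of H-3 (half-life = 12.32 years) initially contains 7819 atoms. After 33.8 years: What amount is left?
N = N₀(1/2)^(t/t½) = 1168 atoms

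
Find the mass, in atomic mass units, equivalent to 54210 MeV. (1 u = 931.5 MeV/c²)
m = E/c² = 58.2 u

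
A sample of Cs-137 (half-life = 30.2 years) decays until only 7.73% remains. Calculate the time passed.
t = t½ × log₂(N₀/N) = 111.5 years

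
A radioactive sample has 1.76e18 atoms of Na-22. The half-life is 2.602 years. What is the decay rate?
A = λN = 4.688e17 decays/year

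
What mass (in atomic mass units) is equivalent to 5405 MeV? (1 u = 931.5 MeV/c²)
m = E/c² = 5.802 u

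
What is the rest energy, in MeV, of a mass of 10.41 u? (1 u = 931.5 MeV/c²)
E = mc² = 9697 MeV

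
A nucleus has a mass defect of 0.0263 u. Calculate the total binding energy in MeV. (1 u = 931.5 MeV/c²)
B.E. = Δm × 931.5 = 24.5 MeV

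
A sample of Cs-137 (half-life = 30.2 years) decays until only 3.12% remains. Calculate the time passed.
t = t½ × log₂(N₀/N) = 151.1 years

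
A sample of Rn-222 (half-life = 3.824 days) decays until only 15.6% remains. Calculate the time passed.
t = t½ × log₂(N₀/N) = 10.25 days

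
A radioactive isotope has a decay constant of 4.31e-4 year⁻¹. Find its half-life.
t½ = ln(2)/λ = 1608 years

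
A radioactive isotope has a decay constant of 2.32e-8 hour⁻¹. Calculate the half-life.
t½ = ln(2)/λ = 2.988e7 hours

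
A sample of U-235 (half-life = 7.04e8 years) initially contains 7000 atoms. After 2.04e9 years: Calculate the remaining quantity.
N = N₀(1/2)^(t/t½) = 939.3 atoms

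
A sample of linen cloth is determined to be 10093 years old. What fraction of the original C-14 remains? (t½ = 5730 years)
N/N₀ = (1/2)^(t/t½) = 0.295 = 29.5%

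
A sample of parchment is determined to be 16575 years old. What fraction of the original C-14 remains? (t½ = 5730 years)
N/N₀ = (1/2)^(t/t½) = 0.1347 = 13.5%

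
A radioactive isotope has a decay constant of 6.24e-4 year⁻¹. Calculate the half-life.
t½ = ln(2)/λ = 1111 years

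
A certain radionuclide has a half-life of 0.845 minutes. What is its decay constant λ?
λ = ln(2)/t½ = 0.8203 minute⁻¹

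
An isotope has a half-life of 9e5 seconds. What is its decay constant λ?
λ = ln(2)/t½ = 7.702e-7 second⁻¹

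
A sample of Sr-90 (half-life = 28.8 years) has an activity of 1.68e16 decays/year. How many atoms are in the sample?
N = A/λ = 6.98e17 atoms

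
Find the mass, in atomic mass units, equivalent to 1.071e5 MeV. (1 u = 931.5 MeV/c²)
m = E/c² = 115 u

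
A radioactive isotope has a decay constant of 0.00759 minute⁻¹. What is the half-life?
t½ = ln(2)/λ = 91.32 minutes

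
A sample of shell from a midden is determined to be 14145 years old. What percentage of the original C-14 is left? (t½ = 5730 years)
N/N₀ = (1/2)^(t/t½) = 0.1807 = 18.1%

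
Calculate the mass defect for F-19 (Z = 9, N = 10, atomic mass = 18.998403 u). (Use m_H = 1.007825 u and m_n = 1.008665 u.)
Δm = Z·m_H + N·m_n − M = 0.1587 u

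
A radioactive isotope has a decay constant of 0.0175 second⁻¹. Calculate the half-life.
t½ = ln(2)/λ = 39.61 seconds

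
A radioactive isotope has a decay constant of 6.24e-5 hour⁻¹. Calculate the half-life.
t½ = ln(2)/λ = 11110 hours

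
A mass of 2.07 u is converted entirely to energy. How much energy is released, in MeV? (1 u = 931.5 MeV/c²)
E = mc² = 1928 MeV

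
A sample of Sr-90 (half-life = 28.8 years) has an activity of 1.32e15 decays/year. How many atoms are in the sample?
N = A/λ = 5.485e16 atoms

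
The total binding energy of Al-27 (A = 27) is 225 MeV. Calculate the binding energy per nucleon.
B.E./A = 225/27 = 8.333 MeV/nucleon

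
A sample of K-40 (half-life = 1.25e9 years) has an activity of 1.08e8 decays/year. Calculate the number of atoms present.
N = A/λ = 1.948e17 atoms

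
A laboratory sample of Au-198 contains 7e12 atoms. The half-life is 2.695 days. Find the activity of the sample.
A = λN = 1.8e12 decays/day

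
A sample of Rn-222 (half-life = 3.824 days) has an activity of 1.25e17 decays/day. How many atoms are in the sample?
N = A/λ = 6.896e17 atoms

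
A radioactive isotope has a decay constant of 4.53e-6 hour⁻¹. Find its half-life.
t½ = ln(2)/λ = 1.53e5 hours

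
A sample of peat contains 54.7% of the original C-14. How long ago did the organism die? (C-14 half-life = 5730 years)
Age = t½ × log₂(1/ratio) = 4987 years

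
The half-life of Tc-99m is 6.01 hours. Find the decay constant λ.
λ = ln(2)/t½ = 0.1153 hour⁻¹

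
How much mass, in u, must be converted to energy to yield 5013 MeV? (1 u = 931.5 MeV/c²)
m = E/c² = 5.382 u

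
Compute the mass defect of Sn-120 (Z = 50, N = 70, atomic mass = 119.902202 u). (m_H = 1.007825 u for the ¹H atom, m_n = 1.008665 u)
Δm = Z·m_H + N·m_n − M = 1.096 u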